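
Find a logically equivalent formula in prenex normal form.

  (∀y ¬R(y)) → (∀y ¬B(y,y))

∃y ∀p (R(y) ∨ ¬B(p,p))

Rewrite implications/biconditionals: A → B as ¬A ∨ B.
  ¬(∀y ¬R(y)) ∨ (∀y ¬B(y,y))
Push ¬ through the quantifiers and connectives to reach negation normal form:
  (∃y R(y)) ∨ (∀y ¬B(y,y))
Rename bound variables to avoid capture: y↦p.
  (∃y R(y)) ∨ (∀p ¬B(p,p))
Pull the quantifiers to the front (each side's bound variable is not free in the other side):
  ∃y ∀p (R(y) ∨ ¬B(p,p))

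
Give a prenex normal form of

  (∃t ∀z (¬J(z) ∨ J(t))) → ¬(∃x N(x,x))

Rewrite implications/biconditionals: A → B as ¬A ∨ B.
  ¬(∃t ∀z (¬J(z) ∨ J(t))) ∨ ¬(∃x N(x,x))
Move each ¬ inward, flipping quantifiers it crosses:
  (∀t ∃z (J(z) ∧ ¬J(t))) ∨ (∀x ¬N(x,x))
All bound variables are already distinct, so no renaming is needed.
Extract every quantifier outward, since the variables are now distinct and don't occur free across branches:
  ∀t ∃z ∀x (J(z) ∧ ¬J(t) ∨ ¬N(x,x))

∀t ∃z ∀x (J(z) ∧ ¬J(t) ∨ ¬N(x,x))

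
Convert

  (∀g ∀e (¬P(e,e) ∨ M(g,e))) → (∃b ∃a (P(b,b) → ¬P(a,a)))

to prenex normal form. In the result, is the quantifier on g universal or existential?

Eliminate → and ↔ using ¬ and ∨.
  ¬(∀g ∀e (¬P(e,e) ∨ M(g,e))) ∨ (∃b ∃a (¬P(b,b) ∨ ¬P(a,a)))
Move each ¬ inward, flipping quantifiers it crosses:
  (∃g ∃e (P(e,e) ∧ ¬M(g,e))) ∨ (∃b ∃a (¬P(b,b) ∨ ¬P(a,a)))
Extract every quantifier outward, since the variables are now distinct and don't occur free across branches:
  ∃g ∃e ∃b ∃a (P(e,e) ∧ ¬M(g,e) ∨ ¬P(b,b) ∨ ¬P(a,a))
The quantifier ∀g sits under an odd number of negations (counting the antecedent side of each →), so it flips to ∃g.

existential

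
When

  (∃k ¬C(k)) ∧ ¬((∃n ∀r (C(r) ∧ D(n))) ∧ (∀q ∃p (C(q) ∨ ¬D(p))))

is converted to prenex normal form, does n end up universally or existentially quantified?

universal

Move each ¬ inward, flipping quantifiers it crosses:
  (∃k ¬C(k)) ∧ ((∀n ∃r (¬C(r) ∨ ¬D(n))) ∨ (∃q ∀p (¬C(q) ∧ D(p))))
All bound variables are already distinct, so no renaming is needed.
Pull the quantifiers to the front (each side's bound variable is not free in the other side):
  ∃k ∀n ∃r ∃q ∀p (¬C(k) ∧ (¬C(r) ∨ ¬D(n) ∨ ¬C(q) ∧ D(p)))
The quantifier ∃n sits under an odd number of negations, so it flips to ∀n.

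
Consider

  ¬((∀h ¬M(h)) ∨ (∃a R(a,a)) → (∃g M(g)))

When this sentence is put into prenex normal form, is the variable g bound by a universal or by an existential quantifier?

universal

Eliminate → and ↔ using ¬ and ∨.
  ¬(¬((∀h ¬M(h)) ∨ (∃a R(a,a))) ∨ (∃g M(g)))
Push ¬ through the quantifiers and connectives to reach negation normal form:
  ((∀h ¬M(h)) ∨ (∃a R(a,a))) ∧ (∀g ¬M(g))
All bound variables are already distinct, so no renaming is needed.
Extract every quantifier outward, since the variables are now distinct and don't occur free across branches:
  ∀h ∃a ∀g ((¬M(h) ∨ R(a,a)) ∧ ¬M(g))
The quantifier ∃g sits under an odd number of negations (counting the antecedent side of each →), so it flips to ∀g.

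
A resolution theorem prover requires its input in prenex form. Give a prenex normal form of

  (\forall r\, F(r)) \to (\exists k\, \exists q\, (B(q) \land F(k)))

Rewrite implications/biconditionals: A → B as ¬A ∨ B.
  \neg (\forall r\, F(r)) \lor (\exists k\, \exists q\, (B(q) \land F(k)))
Push ¬ through the quantifiers and connectives to reach negation normal form:
  (\exists r\, \neg F(r)) \lor (\exists k\, \exists q\, (B(q) \land F(k)))
All bound variables are already distinct, so no renaming is needed.
Finally move all quantifiers to the prefix:
  \exists r\, \exists k\, \exists q\, (\neg F(r) \lor B(q) \land F(k))

\exists r\, \exists k\, \exists q\, (\neg F(r) \lor B(q) \land F(k))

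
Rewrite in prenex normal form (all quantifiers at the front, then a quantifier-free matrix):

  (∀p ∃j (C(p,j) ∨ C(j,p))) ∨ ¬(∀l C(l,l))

∀p ∃j ∃l (C(p,j) ∨ C(j,p) ∨ ¬C(l,l))

Drive negations inward (¬∀x A ≡ ∃x ¬A, ¬∃x A ≡ ∀x ¬A, De Morgan for ∧/∨):
  (∀p ∃j (C(p,j) ∨ C(j,p))) ∨ (∃l ¬C(l,l))
All bound variables are already distinct, so no renaming is needed.
Extract every quantifier outward, since the variables are now distinct and don't occur free across branches:
  ∀p ∃j ∃l (C(p,j) ∨ C(j,p) ∨ ¬C(l,l))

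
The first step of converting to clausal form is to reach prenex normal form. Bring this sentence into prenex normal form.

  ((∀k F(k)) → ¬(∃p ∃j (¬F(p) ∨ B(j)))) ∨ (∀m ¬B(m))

∃k ∀p ∀j ∀m (¬F(k) ∨ F(p) ∧ ¬B(j) ∨ ¬B(m))

Rewrite implications/biconditionals: A → B as ¬A ∨ B.
  ¬(∀k F(k)) ∨ ¬(∃p ∃j (¬F(p) ∨ B(j))) ∨ (∀m ¬B(m))
Move each ¬ inward, flipping quantifiers it crosses:
  (∃k ¬F(k)) ∨ (∀p ∀j (F(p) ∧ ¬B(j))) ∨ (∀m ¬B(m))
All bound variables are already distinct, so no renaming is needed.
Finally move all quantifiers to the prefix:
  ∃k ∀p ∀j ∀m (¬F(k) ∨ F(p) ∧ ¬B(j) ∨ ¬B(m))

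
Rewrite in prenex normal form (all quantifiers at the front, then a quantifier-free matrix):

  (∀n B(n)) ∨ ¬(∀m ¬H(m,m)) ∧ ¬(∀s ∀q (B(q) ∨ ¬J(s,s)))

∀n ∃m ∃s ∃q (B(n) ∨ H(m,m) ∧ ¬B(q) ∧ J(s,s))

Move each ¬ inward, flipping quantifiers it crosses:
  (∀n B(n)) ∨ (∃m H(m,m)) ∧ (∃s ∃q (¬B(q) ∧ J(s,s)))
All bound variables are already distinct, so no renaming is needed.
Extract every quantifier outward, since the variables are now distinct and don't occur free across branches:
  ∀n ∃m ∃s ∃q (B(n) ∨ H(m,m) ∧ ¬B(q) ∧ J(s,s))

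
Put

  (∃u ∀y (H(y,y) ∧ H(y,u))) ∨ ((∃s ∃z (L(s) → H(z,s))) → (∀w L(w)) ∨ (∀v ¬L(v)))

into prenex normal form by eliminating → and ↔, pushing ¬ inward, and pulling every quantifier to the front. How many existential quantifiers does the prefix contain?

1

Rewrite implications/biconditionals: A → B as ¬A ∨ B.
  (∃u ∀y (H(y,y) ∧ H(y,u))) ∨ ¬(∃s ∃z (¬L(s) ∨ H(z,s))) ∨ (∀w L(w)) ∨ (∀v ¬L(v))
Move each ¬ inward, flipping quantifiers it crosses:
  (∃u ∀y (H(y,y) ∧ H(y,u))) ∨ (∀s ∀z (L(s) ∧ ¬H(z,s))) ∨ (∀w L(w)) ∨ (∀v ¬L(v))
All bound variables are already distinct, so no renaming is needed.
Extract every quantifier outward, since the variables are now distinct and don't occur free across branches:
  ∃u ∀y ∀s ∀z ∀w ∀v (H(y,y) ∧ H(y,u) ∨ L(s) ∧ ¬H(z,s) ∨ L(w) ∨ ¬L(v))
The prefix is ∃u ∀y ∀s ∀z ∀w ∀v: 5 universal, 1 existential.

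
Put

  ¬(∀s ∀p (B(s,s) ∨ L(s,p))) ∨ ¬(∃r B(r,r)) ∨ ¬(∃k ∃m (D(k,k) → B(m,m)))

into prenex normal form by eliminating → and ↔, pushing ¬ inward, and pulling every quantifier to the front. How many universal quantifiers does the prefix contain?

First replace A → B with ¬A ∨ B.
  ¬(∀s ∀p (B(s,s) ∨ L(s,p))) ∨ ¬(∃r B(r,r)) ∨ ¬(∃k ∃m (¬D(k,k) ∨ B(m,m)))
Drive negations inward (¬∀x A ≡ ∃x ¬A, ¬∃x A ≡ ∀x ¬A, De Morgan for ∧/∨):
  (∃s ∃p (¬B(s,s) ∧ ¬L(s,p))) ∨ (∀r ¬B(r,r)) ∨ (∀k ∀m (D(k,k) ∧ ¬B(m,m)))
Extract every quantifier outward, since the variables are now distinct and don't occur free across branches:
  ∃s ∃p ∀r ∀k ∀m (¬B(s,s) ∧ ¬L(s,p) ∨ ¬B(r,r) ∨ D(k,k) ∧ ¬B(m,m))
The prefix is ∃s ∃p ∀r ∀k ∀m: 3 universal, 2 existential.

3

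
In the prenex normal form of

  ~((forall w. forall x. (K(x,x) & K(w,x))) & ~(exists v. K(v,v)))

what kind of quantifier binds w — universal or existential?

Drive negations inward (¬∀x A ≡ ∃x ¬A, ¬∃x A ≡ ∀x ¬A, De Morgan for ∧/∨):
  (exists w. exists x. (~K(x,x) | ~K(w,x))) | (exists v. K(v,v))
All bound variables are already distinct, so no renaming is needed.
Finally move all quantifiers to the prefix:
  exists w. exists x. exists v. (~K(x,x) | ~K(w,x) | K(v,v))
The quantifier forall w sits under an odd number of negations, so it flips to exists w.

existential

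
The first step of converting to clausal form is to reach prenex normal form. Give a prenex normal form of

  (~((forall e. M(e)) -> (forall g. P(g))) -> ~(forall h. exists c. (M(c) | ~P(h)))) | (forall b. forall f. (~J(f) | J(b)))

Rewrite implications/biconditionals: A → B as ¬A ∨ B.
  ~~(~(forall e. M(e)) | (forall g. P(g))) | ~(forall h. exists c. (M(c) | ~P(h))) | (forall b. forall f. (~J(f) | J(b)))
Drive negations inward (¬∀x A ≡ ∃x ¬A, ¬∃x A ≡ ∀x ¬A, De Morgan for ∧/∨):
  (exists e. ~M(e)) | (forall g. P(g)) | (exists h. forall c. (~M(c) & P(h))) | (forall b. forall f. (~J(f) | J(b)))
Pull the quantifiers to the front (each side's bound variable is not free in the other side):
  exists e. forall g. exists h. forall c. forall b. forall f. (~M(e) | P(g) | ~M(c) & P(h) | ~J(f) | J(b))

exists e. forall g. exists h. forall c. forall b. forall f. (~M(e) | P(g) | ~M(c) & P(h) | ~J(f) | J(b))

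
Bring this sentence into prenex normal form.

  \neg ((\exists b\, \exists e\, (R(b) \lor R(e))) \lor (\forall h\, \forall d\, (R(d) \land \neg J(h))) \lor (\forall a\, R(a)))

Drive negations inward (¬∀x A ≡ ∃x ¬A, ¬∃x A ≡ ∀x ¬A, De Morgan for ∧/∨):
  (\forall b\, \forall e\, (\neg R(b) \land \neg R(e))) \land (\exists h\, \exists d\, (\neg R(d) \lor J(h))) \land (\exists a\, \neg R(a))
Finally move all quantifiers to the prefix:
  \forall b\, \forall e\, \exists h\, \exists d\, \exists a\, (\neg R(b) \land \neg R(e) \land (\neg R(d) \lor J(h)) \land \neg R(a))

\forall b\, \forall e\, \exists h\, \exists d\, \exists a\, (\neg R(b) \land \neg R(e) \land (\neg R(d) \lor J(h)) \land \neg R(a))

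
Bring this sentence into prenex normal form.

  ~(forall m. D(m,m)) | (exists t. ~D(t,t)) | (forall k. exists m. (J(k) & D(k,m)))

Push ¬ through the quantifiers and connectives to reach negation normal form:
  (exists m. ~D(m,m)) | (exists t. ~D(t,t)) | (forall k. exists m. (J(k) & D(k,m)))
Rename bound variables to avoid capture: m↦q.
  (exists m. ~D(m,m)) | (exists t. ~D(t,t)) | (forall k. exists q. (J(k) & D(k,q)))
Extract every quantifier outward, since the variables are now distinct and don't occur free across branches:
  exists m. exists t. forall k. exists q. (~D(m,m) | ~D(t,t) | J(k) & D(k,q))

exists m. exists t. forall k. exists q. (~D(m,m) | ~D(t,t) | J(k) & D(k,q))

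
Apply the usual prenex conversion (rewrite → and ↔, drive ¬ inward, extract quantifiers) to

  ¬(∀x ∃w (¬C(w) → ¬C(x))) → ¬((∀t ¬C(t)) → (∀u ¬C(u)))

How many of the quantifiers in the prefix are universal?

2

Rewrite implications/biconditionals: A → B as ¬A ∨ B.
  ¬¬(∀x ∃w (¬¬C(w) ∨ ¬C(x))) ∨ ¬(¬(∀t ¬C(t)) ∨ (∀u ¬C(u)))
Drive negations inward (¬∀x A ≡ ∃x ¬A, ¬∃x A ≡ ∀x ¬A, De Morgan for ∧/∨):
  (∀x ∃w (C(w) ∨ ¬C(x))) ∨ (∀t ¬C(t)) ∧ (∃u C(u))
All bound variables are already distinct, so no renaming is needed.
Pull the quantifiers to the front (each side's bound variable is not free in the other side):
  ∀x ∃w ∀t ∃u (C(w) ∨ ¬C(x) ∨ ¬C(t) ∧ C(u))
The prefix is ∀x ∃w ∀t ∃u: 2 universal, 2 existential.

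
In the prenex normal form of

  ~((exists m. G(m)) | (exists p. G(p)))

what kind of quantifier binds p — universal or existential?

Push ¬ through the quantifiers and connectives to reach negation normal form:
  (forall m. ~G(m)) & (forall p. ~G(p))
All bound variables are already distinct, so no renaming is needed.
Finally move all quantifiers to the prefix:
  forall m. forall p. (~G(m) & ~G(p))
The quantifier exists p sits under an odd number of negations, so it flips to forall p.

universal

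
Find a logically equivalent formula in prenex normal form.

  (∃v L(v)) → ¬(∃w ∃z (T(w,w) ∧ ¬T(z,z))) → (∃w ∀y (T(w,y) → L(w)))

Eliminate → and ↔ using ¬ and ∨.
  ¬(∃v L(v)) ∨ ¬¬(∃w ∃z (T(w,w) ∧ ¬T(z,z))) ∨ (∃w ∀y (¬T(w,y) ∨ L(w)))
Drive negations inward (¬∀x A ≡ ∃x ¬A, ¬∃x A ≡ ∀x ¬A, De Morgan for ∧/∨):
  (∀v ¬L(v)) ∨ (∃w ∃z (T(w,w) ∧ ¬T(z,z))) ∨ (∃w ∀y (¬T(w,y) ∨ L(w)))
Standardize variables apart so no two quantifiers bind the same name: w↦a.
  (∀v ¬L(v)) ∨ (∃w ∃z (T(w,w) ∧ ¬T(z,z))) ∨ (∃a ∀y (¬T(a,y) ∨ L(a)))
Pull the quantifiers to the front (each side's bound variable is not free in the other side):
  ∀v ∃w ∃z ∃a ∀y (¬L(v) ∨ T(w,w) ∧ ¬T(z,z) ∨ ¬T(a,y) ∨ L(a))

∀v ∃w ∃z ∃a ∀y (¬L(v) ∨ T(w,w) ∧ ¬T(z,z) ∨ ¬T(a,y) ∨ L(a))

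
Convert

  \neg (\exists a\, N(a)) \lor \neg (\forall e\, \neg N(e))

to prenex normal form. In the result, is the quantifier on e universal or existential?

Push ¬ through the quantifiers and connectives to reach negation normal form:
  (\forall a\, \neg N(a)) \lor (\exists e\, N(e))
All bound variables are already distinct, so no renaming is needed.
Finally move all quantifiers to the prefix:
  \forall a\, \exists e\, (\neg N(a) \lor N(e))
The quantifier \forall e sits under an odd number of negations, so it flips to \exists e.

existential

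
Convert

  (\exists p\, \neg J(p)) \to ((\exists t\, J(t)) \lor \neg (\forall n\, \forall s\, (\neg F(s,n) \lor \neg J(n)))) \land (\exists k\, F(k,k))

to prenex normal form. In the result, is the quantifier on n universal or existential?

existential

Eliminate → and ↔ using ¬ and ∨.
  \neg (\exists p\, \neg J(p)) \lor ((\exists t\, J(t)) \lor \neg (\forall n\, \forall s\, (\neg F(s,n) \lor \neg J(n)))) \land (\exists k\, F(k,k))
Drive negations inward (¬∀x A ≡ ∃x ¬A, ¬∃x A ≡ ∀x ¬A, De Morgan for ∧/∨):
  (\forall p\, J(p)) \lor ((\exists t\, J(t)) \lor (\exists n\, \exists s\, (F(s,n) \land J(n)))) \land (\exists k\, F(k,k))
Extract every quantifier outward, since the variables are now distinct and don't occur free across branches:
  \forall p\, \exists t\, \exists n\, \exists s\, \exists k\, (J(p) \lor (J(t) \lor F(s,n) \land J(n)) \land F(k,k))
The quantifier \forall n sits under an odd number of negations (counting the antecedent side of each →), so it flips to \exists n.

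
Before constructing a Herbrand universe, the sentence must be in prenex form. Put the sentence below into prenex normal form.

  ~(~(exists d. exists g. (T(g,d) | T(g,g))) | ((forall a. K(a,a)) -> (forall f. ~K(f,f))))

exists d. exists g. forall a. exists f. ((T(g,d) | T(g,g)) & K(a,a) & K(f,f))

Eliminate → and ↔ using ¬ and ∨.
  ~(~(exists d. exists g. (T(g,d) | T(g,g))) | ~(forall a. K(a,a)) | (forall f. ~K(f,f)))
Drive negations inward (¬∀x A ≡ ∃x ¬A, ¬∃x A ≡ ∀x ¬A, De Morgan for ∧/∨):
  (exists d. exists g. (T(g,d) | T(g,g))) & (forall a. K(a,a)) & (exists f. K(f,f))
Extract every quantifier outward, since the variables are now distinct and don't occur free across branches:
  exists d. exists g. forall a. exists f. ((T(g,d) | T(g,g)) & K(a,a) & K(f,f))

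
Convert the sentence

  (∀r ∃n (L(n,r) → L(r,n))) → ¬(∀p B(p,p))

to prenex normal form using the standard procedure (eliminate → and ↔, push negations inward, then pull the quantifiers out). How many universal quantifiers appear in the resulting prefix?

Rewrite implications/biconditionals: A → B as ¬A ∨ B.
  ¬(∀r ∃n (¬L(n,r) ∨ L(r,n))) ∨ ¬(∀p B(p,p))
Drive negations inward (¬∀x A ≡ ∃x ¬A, ¬∃x A ≡ ∀x ¬A, De Morgan for ∧/∨):
  (∃r ∀n (L(n,r) ∧ ¬L(r,n))) ∨ (∃p ¬B(p,p))
All bound variables are already distinct, so no renaming is needed.
Finally move all quantifiers to the prefix:
  ∃r ∀n ∃p (L(n,r) ∧ ¬L(r,n) ∨ ¬B(p,p))
The prefix is ∃r ∀n ∃p: 1 universal, 2 existential.

1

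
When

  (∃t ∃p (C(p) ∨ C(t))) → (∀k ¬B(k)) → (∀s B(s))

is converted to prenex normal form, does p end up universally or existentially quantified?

universal

Eliminate → and ↔ using ¬ and ∨.
  ¬(∃t ∃p (C(p) ∨ C(t))) ∨ ¬(∀k ¬B(k)) ∨ (∀s B(s))
Move each ¬ inward, flipping quantifiers it crosses:
  (∀t ∀p (¬C(p) ∧ ¬C(t))) ∨ (∃k B(k)) ∨ (∀s B(s))
All bound variables are already distinct, so no renaming is needed.
Finally move all quantifiers to the prefix:
  ∀t ∀p ∃k ∀s (¬C(p) ∧ ¬C(t) ∨ B(k) ∨ B(s))
The quantifier ∃p sits under an odd number of negations (counting the antecedent side of each →), so it flips to ∀p.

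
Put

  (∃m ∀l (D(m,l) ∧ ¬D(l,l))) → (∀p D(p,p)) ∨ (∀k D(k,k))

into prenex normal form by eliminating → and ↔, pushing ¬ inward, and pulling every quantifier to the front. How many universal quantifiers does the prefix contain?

3

Eliminate → and ↔ using ¬ and ∨.
  ¬(∃m ∀l (D(m,l) ∧ ¬D(l,l))) ∨ (∀p D(p,p)) ∨ (∀k D(k,k))
Move each ¬ inward, flipping quantifiers it crosses:
  (∀m ∃l (¬D(m,l) ∨ D(l,l))) ∨ (∀p D(p,p)) ∨ (∀k D(k,k))
Extract every quantifier outward, since the variables are now distinct and don't occur free across branches:
  ∀m ∃l ∀p ∀k (¬D(m,l) ∨ D(l,l) ∨ D(p,p) ∨ D(k,k))
The prefix is ∀m ∃l ∀p ∀k: 3 universal, 1 existential.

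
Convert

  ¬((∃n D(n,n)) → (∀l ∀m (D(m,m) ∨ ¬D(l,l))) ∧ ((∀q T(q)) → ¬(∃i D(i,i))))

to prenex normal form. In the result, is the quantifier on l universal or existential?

existential

First replace A → B with ¬A ∨ B.
  ¬(¬(∃n D(n,n)) ∨ (∀l ∀m (D(m,m) ∨ ¬D(l,l))) ∧ (¬(∀q T(q)) ∨ ¬(∃i D(i,i))))
Drive negations inward (¬∀x A ≡ ∃x ¬A, ¬∃x A ≡ ∀x ¬A, De Morgan for ∧/∨):
  (∃n D(n,n)) ∧ ((∃l ∃m (¬D(m,m) ∧ D(l,l))) ∨ (∀q T(q)) ∧ (∃i D(i,i)))
All bound variables are already distinct, so no renaming is needed.
Extract every quantifier outward, since the variables are now distinct and don't occur free across branches:
  ∃n ∃l ∃m ∀q ∃i (D(n,n) ∧ (¬D(m,m) ∧ D(l,l) ∨ T(q) ∧ D(i,i)))
The quantifier ∀l sits under an odd number of negations (counting the antecedent side of each →), so it flips to ∃l.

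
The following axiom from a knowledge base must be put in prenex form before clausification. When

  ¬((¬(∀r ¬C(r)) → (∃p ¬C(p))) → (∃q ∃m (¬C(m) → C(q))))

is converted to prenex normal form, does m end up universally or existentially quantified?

universal

Rewrite implications/biconditionals: A → B as ¬A ∨ B.
  ¬(¬(¬¬(∀r ¬C(r)) ∨ (∃p ¬C(p))) ∨ (∃q ∃m (¬¬C(m) ∨ C(q))))
Drive negations inward (¬∀x A ≡ ∃x ¬A, ¬∃x A ≡ ∀x ¬A, De Morgan for ∧/∨):
  ((∀r ¬C(r)) ∨ (∃p ¬C(p))) ∧ (∀q ∀m (¬C(m) ∧ ¬C(q)))
All bound variables are already distinct, so no renaming is needed.
Finally move all quantifiers to the prefix:
  ∀r ∃p ∀q ∀m ((¬C(r) ∨ ¬C(p)) ∧ ¬C(m) ∧ ¬C(q))
The quantifier ∃m sits under an odd number of negations (counting the antecedent side of each →), so it flips to ∀m.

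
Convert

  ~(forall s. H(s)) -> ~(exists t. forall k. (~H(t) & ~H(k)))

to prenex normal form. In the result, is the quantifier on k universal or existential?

Eliminate → and ↔ using ¬ and ∨.
  ~~(forall s. H(s)) | ~(exists t. forall k. (~H(t) & ~H(k)))
Push ¬ through the quantifiers and connectives to reach negation normal form:
  (forall s. H(s)) | (forall t. exists k. (H(t) | H(k)))
Extract every quantifier outward, since the variables are now distinct and don't occur free across branches:
  forall s. forall t. exists k. (H(s) | H(t) | H(k))
The quantifier forall k sits under an odd number of negations (counting the antecedent side of each →), so it flips to exists k.

existential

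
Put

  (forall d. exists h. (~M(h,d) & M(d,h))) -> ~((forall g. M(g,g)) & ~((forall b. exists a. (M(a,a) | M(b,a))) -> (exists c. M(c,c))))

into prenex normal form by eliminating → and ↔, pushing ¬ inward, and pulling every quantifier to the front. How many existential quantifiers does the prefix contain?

Eliminate → and ↔ using ¬ and ∨.
  ~(forall d. exists h. (~M(h,d) & M(d,h))) | ~((forall g. M(g,g)) & ~(~(forall b. exists a. (M(a,a) | M(b,a))) | (exists c. M(c,c))))
Drive negations inward (¬∀x A ≡ ∃x ¬A, ¬∃x A ≡ ∀x ¬A, De Morgan for ∧/∨):
  (exists d. forall h. (M(h,d) | ~M(d,h))) | (exists g. ~M(g,g)) | (exists b. forall a. (~M(a,a) & ~M(b,a))) | (exists c. M(c,c))
Pull the quantifiers to the front (each side's bound variable is not free in the other side):
  exists d. forall h. exists g. exists b. forall a. exists c. (M(h,d) | ~M(d,h) | ~M(g,g) | ~M(a,a) & ~M(b,a) | M(c,c))
The prefix is exists d forall h exists g exists b forall a exists c: 2 universal, 4 existential.

4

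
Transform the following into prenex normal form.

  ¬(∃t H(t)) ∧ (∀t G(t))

Push ¬ through the quantifiers and connectives to reach negation normal form:
  (∀t ¬H(t)) ∧ (∀t G(t))
Rename bound variables to avoid capture: t↦c.
  (∀t ¬H(t)) ∧ (∀c G(c))
Finally move all quantifiers to the prefix:
  ∀t ∀c (¬H(t) ∧ G(c))

∀t ∀c (¬H(t) ∧ G(c))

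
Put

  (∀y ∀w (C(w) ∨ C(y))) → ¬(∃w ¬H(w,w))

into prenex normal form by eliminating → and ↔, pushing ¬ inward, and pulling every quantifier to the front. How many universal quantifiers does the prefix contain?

Eliminate → and ↔ using ¬ and ∨.
  ¬(∀y ∀w (C(w) ∨ C(y))) ∨ ¬(∃w ¬H(w,w))
Move each ¬ inward, flipping quantifiers it crosses:
  (∃y ∃w (¬C(w) ∧ ¬C(y))) ∨ (∀w H(w,w))
Give each quantifier a distinct variable: w↦t.
  (∃y ∃w (¬C(w) ∧ ¬C(y))) ∨ (∀t H(t,t))
Pull the quantifiers to the front (each side's bound variable is not free in the other side):
  ∃y ∃w ∀t (¬C(w) ∧ ¬C(y) ∨ H(t,t))
The prefix is ∃y ∃w ∀t: 1 universal, 2 existential.

1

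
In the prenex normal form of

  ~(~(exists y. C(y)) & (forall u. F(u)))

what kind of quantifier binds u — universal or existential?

existential

Push ¬ through the quantifiers and connectives to reach negation normal form:
  (exists y. C(y)) | (exists u. ~F(u))
All bound variables are already distinct, so no renaming is needed.
Finally move all quantifiers to the prefix:
  exists y. exists u. (C(y) | ~F(u))
The quantifier forall u sits under an odd number of negations, so it flips to exists u.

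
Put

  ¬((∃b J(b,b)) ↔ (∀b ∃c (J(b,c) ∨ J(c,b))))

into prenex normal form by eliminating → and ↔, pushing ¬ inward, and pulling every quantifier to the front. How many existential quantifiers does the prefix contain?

First replace A → B with ¬A ∨ B; A ↔ B as (¬A ∨ B) ∧ (¬B ∨ A).
  ¬((¬(∃b J(b,b)) ∨ (∀b ∃c (J(b,c) ∨ J(c,b)))) ∧ (¬(∀b ∃c (J(b,c) ∨ J(c,b))) ∨ (∃b J(b,b))))
Push ¬ through the quantifiers and connectives to reach negation normal form:
  (∃b J(b,b)) ∧ (∃b ∀c (¬J(b,c) ∧ ¬J(c,b))) ∨ (∀b ∃c (J(b,c) ∨ J(c,b))) ∧ (∀b ¬J(b,b))
Standardize variables apart so no two quantifiers bind the same name: b↦y, b↦p, c↦z, b↦v.
  (∃b J(b,b)) ∧ (∃y ∀c (¬J(y,c) ∧ ¬J(c,y))) ∨ (∀p ∃z (J(p,z) ∨ J(z,p))) ∧ (∀v ¬J(v,v))
Extract every quantifier outward, since the variables are now distinct and don't occur free across branches:
  ∃b ∃y ∀c ∀p ∃z ∀v (J(b,b) ∧ ¬J(y,c) ∧ ¬J(c,y) ∨ (J(p,z) ∨ J(z,p)) ∧ ¬J(v,v))
The prefix is ∃b ∃y ∀c ∀p ∃z ∀v: 3 universal, 3 existential.

3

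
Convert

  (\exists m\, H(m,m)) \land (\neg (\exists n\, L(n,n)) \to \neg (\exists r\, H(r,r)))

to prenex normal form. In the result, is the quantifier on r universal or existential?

universal

Rewrite implications/biconditionals: A → B as ¬A ∨ B.
  (\exists m\, H(m,m)) \land (\neg \neg (\exists n\, L(n,n)) \lor \neg (\exists r\, H(r,r)))
Push ¬ through the quantifiers and connectives to reach negation normal form:
  (\exists m\, H(m,m)) \land ((\exists n\, L(n,n)) \lor (\forall r\, \neg H(r,r)))
All bound variables are already distinct, so no renaming is needed.
Finally move all quantifiers to the prefix:
  \exists m\, \exists n\, \forall r\, (H(m,m) \land (L(n,n) \lor \neg H(r,r)))
The quantifier \exists r sits under an odd number of negations (counting the antecedent side of each →), so it flips to \forall r.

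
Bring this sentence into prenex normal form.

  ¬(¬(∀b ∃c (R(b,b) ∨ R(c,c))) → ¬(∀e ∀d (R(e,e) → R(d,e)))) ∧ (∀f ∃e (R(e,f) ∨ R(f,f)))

∃b ∀c ∀e ∀d ∀f ∃w1 (¬R(b,b) ∧ ¬R(c,c) ∧ (¬R(e,e) ∨ R(d,e)) ∧ (R(w1,f) ∨ R(f,f)))

Rewrite implications/biconditionals: A → B as ¬A ∨ B.
  ¬(¬¬(∀b ∃c (R(b,b) ∨ R(c,c))) ∨ ¬(∀e ∀d (¬R(e,e) ∨ R(d,e)))) ∧ (∀f ∃e (R(e,f) ∨ R(f,f)))
Move each ¬ inward, flipping quantifiers it crosses:
  (∃b ∀c (¬R(b,b) ∧ ¬R(c,c))) ∧ (∀e ∀d (¬R(e,e) ∨ R(d,e))) ∧ (∀f ∃e (R(e,f) ∨ R(f,f)))
Rename bound variables to avoid capture: e↦w1.
  (∃b ∀c (¬R(b,b) ∧ ¬R(c,c))) ∧ (∀e ∀d (¬R(e,e) ∨ R(d,e))) ∧ (∀f ∃w1 (R(w1,f) ∨ R(f,f)))
Extract every quantifier outward, since the variables are now distinct and don't occur free across branches:
  ∃b ∀c ∀e ∀d ∀f ∃w1 (¬R(b,b) ∧ ¬R(c,c) ∧ (¬R(e,e) ∨ R(d,e)) ∧ (R(w1,f) ∨ R(f,f)))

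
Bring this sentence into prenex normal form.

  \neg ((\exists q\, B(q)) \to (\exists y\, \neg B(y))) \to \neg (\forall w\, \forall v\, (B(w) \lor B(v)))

Eliminate → and ↔ using ¬ and ∨.
  \neg \neg (\neg (\exists q\, B(q)) \lor (\exists y\, \neg B(y))) \lor \neg (\forall w\, \forall v\, (B(w) \lor B(v)))
Move each ¬ inward, flipping quantifiers it crosses:
  (\forall q\, \neg B(q)) \lor (\exists y\, \neg B(y)) \lor (\exists w\, \exists v\, (\neg B(w) \land \neg B(v)))
Pull the quantifiers to the front (each side's bound variable is not free in the other side):
  \forall q\, \exists y\, \exists w\, \exists v\, (\neg B(q) \lor \neg B(y) \lor \neg B(w) \land \neg B(v))

\forall q\, \exists y\, \exists w\, \exists v\, (\neg B(q) \lor \neg B(y) \lor \neg B(w) \land \neg B(v))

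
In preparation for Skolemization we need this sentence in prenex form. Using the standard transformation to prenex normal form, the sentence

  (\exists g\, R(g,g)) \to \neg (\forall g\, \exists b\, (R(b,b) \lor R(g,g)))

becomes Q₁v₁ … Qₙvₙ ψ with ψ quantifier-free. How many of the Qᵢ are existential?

1

Rewrite implications/biconditionals: A → B as ¬A ∨ B.
  \neg (\exists g\, R(g,g)) \lor \neg (\forall g\, \exists b\, (R(b,b) \lor R(g,g)))
Move each ¬ inward, flipping quantifiers it crosses:
  (\forall g\, \neg R(g,g)) \lor (\exists g\, \forall b\, (\neg R(b,b) \land \neg R(g,g)))
Rename bound variables to avoid capture: g↦a.
  (\forall g\, \neg R(g,g)) \lor (\exists a\, \forall b\, (\neg R(b,b) \land \neg R(a,a)))
Extract every quantifier outward, since the variables are now distinct and don't occur free across branches:
  \forall g\, \exists a\, \forall b\, (\neg R(g,g) \lor \neg R(b,b) \land \neg R(a,a))
The prefix is \forall g \exists a \forall b: 2 universal, 1 existential.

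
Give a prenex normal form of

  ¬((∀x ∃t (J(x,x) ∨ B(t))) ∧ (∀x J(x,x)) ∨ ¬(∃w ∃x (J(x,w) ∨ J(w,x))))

∃x ∀t ∃u1 ∃w ∃q ((¬J(x,x) ∧ ¬B(t) ∨ ¬J(u1,u1)) ∧ (J(q,w) ∨ J(w,q)))

Drive negations inward (¬∀x A ≡ ∃x ¬A, ¬∃x A ≡ ∀x ¬A, De Morgan for ∧/∨):
  ((∃x ∀t (¬J(x,x) ∧ ¬B(t))) ∨ (∃x ¬J(x,x))) ∧ (∃w ∃x (J(x,w) ∨ J(w,x)))
Rename bound variables to avoid capture: x↦u1, x↦q.
  ((∃x ∀t (¬J(x,x) ∧ ¬B(t))) ∨ (∃u1 ¬J(u1,u1))) ∧ (∃w ∃q (J(q,w) ∨ J(w,q)))
Finally move all quantifiers to the prefix:
  ∃x ∀t ∃u1 ∃w ∃q ((¬J(x,x) ∧ ¬B(t) ∨ ¬J(u1,u1)) ∧ (J(q,w) ∨ J(w,q)))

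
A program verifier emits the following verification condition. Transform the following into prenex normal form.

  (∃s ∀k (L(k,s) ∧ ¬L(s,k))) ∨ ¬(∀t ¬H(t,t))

Push ¬ through the quantifiers and connectives to reach negation normal form:
  (∃s ∀k (L(k,s) ∧ ¬L(s,k))) ∨ (∃t H(t,t))
All bound variables are already distinct, so no renaming is needed.
Pull the quantifiers to the front (each side's bound variable is not free in the other side):
  ∃s ∀k ∃t (L(k,s) ∧ ¬L(s,k) ∨ H(t,t))

∃s ∀k ∃t (L(k,s) ∧ ¬L(s,k) ∨ H(t,t))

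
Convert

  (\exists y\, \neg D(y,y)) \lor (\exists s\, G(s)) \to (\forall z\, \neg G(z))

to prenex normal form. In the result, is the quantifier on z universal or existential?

Eliminate → and ↔ using ¬ and ∨.
  \neg ((\exists y\, \neg D(y,y)) \lor (\exists s\, G(s))) \lor (\forall z\, \neg G(z))
Push ¬ through the quantifiers and connectives to reach negation normal form:
  (\forall y\, D(y,y)) \land (\forall s\, \neg G(s)) \lor (\forall z\, \neg G(z))
All bound variables are already distinct, so no renaming is needed.
Extract every quantifier outward, since the variables are now distinct and don't occur free across branches:
  \forall y\, \forall s\, \forall z\, (D(y,y) \land \neg G(s) \lor \neg G(z))
The quantifier \forall z sits under an even number of negations (counting the antecedent side of each →), so it remains universal.

universal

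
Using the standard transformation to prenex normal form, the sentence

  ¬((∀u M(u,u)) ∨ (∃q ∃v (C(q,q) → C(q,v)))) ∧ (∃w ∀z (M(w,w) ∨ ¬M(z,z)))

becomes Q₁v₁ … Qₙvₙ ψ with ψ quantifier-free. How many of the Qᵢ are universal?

3

Rewrite implications/biconditionals: A → B as ¬A ∨ B.
  ¬((∀u M(u,u)) ∨ (∃q ∃v (¬C(q,q) ∨ C(q,v)))) ∧ (∃w ∀z (M(w,w) ∨ ¬M(z,z)))
Push ¬ through the quantifiers and connectives to reach negation normal form:
  (∃u ¬M(u,u)) ∧ (∀q ∀v (C(q,q) ∧ ¬C(q,v))) ∧ (∃w ∀z (M(w,w) ∨ ¬M(z,z)))
All bound variables are already distinct, so no renaming is needed.
Finally move all quantifiers to the prefix:
  ∃u ∀q ∀v ∃w ∀z (¬M(u,u) ∧ C(q,q) ∧ ¬C(q,v) ∧ (M(w,w) ∨ ¬M(z,z)))
The prefix is ∃u ∀q ∀v ∃w ∀z: 3 universal, 2 existential.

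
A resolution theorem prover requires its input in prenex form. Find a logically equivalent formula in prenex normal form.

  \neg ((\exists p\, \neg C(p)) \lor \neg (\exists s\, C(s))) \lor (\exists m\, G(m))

Drive negations inward (¬∀x A ≡ ∃x ¬A, ¬∃x A ≡ ∀x ¬A, De Morgan for ∧/∨):
  (\forall p\, C(p)) \land (\exists s\, C(s)) \lor (\exists m\, G(m))
Pull the quantifiers to the front (each side's bound variable is not free in the other side):
  \forall p\, \exists s\, \exists m\, (C(p) \land C(s) \lor G(m))

\forall p\, \exists s\, \exists m\, (C(p) \land C(s) \lor G(m))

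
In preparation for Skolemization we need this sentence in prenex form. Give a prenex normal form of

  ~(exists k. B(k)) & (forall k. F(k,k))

forall k. forall s. (~B(k) & F(s,s))

Push ¬ through the quantifiers and connectives to reach negation normal form:
  (forall k. ~B(k)) & (forall k. F(k,k))
Give each quantifier a distinct variable: k↦s.
  (forall k. ~B(k)) & (forall s. F(s,s))
Pull the quantifiers to the front (each side's bound variable is not free in the other side):
  forall k. forall s. (~B(k) & F(s,s))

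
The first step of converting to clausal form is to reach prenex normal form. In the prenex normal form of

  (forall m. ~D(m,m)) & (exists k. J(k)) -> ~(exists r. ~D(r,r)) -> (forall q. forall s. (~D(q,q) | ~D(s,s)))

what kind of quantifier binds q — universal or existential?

universal

Rewrite implications/biconditionals: A → B as ¬A ∨ B.
  ~((forall m. ~D(m,m)) & (exists k. J(k))) | ~~(exists r. ~D(r,r)) | (forall q. forall s. (~D(q,q) | ~D(s,s)))
Drive negations inward (¬∀x A ≡ ∃x ¬A, ¬∃x A ≡ ∀x ¬A, De Morgan for ∧/∨):
  (exists m. D(m,m)) | (forall k. ~J(k)) | (exists r. ~D(r,r)) | (forall q. forall s. (~D(q,q) | ~D(s,s)))
All bound variables are already distinct, so no renaming is needed.
Pull the quantifiers to the front (each side's bound variable is not free in the other side):
  exists m. forall k. exists r. forall q. forall s. (D(m,m) | ~J(k) | ~D(r,r) | ~D(q,q) | ~D(s,s))
The quantifier forall q sits under an even number of negations (counting the antecedent side of each →), so it remains universal.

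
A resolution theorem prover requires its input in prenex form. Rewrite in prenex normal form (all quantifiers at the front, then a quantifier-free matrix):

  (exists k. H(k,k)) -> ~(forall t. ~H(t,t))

forall k. exists t. (~H(k,k) | H(t,t))

First replace A → B with ¬A ∨ B.
  ~(exists k. H(k,k)) | ~(forall t. ~H(t,t))
Drive negations inward (¬∀x A ≡ ∃x ¬A, ¬∃x A ≡ ∀x ¬A, De Morgan for ∧/∨):
  (forall k. ~H(k,k)) | (exists t. H(t,t))
Pull the quantifiers to the front (each side's bound variable is not free in the other side):
  forall k. exists t. (~H(k,k) | H(t,t))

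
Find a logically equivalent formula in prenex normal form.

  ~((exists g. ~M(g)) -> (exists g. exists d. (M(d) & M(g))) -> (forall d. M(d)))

exists g. exists x. exists d. exists b. (~M(g) & M(d) & M(x) & ~M(b))

Eliminate → and ↔ using ¬ and ∨.
  ~(~(exists g. ~M(g)) | ~(exists g. exists d. (M(d) & M(g))) | (forall d. M(d)))
Push ¬ through the quantifiers and connectives to reach negation normal form:
  (exists g. ~M(g)) & (exists g. exists d. (M(d) & M(g))) & (exists d. ~M(d))
Rename bound variables to avoid capture: g↦x, d↦b.
  (exists g. ~M(g)) & (exists x. exists d. (M(d) & M(x))) & (exists b. ~M(b))
Extract every quantifier outward, since the variables are now distinct and don't occur free across branches:
  exists g. exists x. exists d. exists b. (~M(g) & M(d) & M(x) & ~M(b))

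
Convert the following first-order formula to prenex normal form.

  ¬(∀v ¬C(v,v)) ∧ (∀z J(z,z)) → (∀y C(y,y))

First replace A → B with ¬A ∨ B.
  ¬(¬(∀v ¬C(v,v)) ∧ (∀z J(z,z))) ∨ (∀y C(y,y))
Drive negations inward (¬∀x A ≡ ∃x ¬A, ¬∃x A ≡ ∀x ¬A, De Morgan for ∧/∨):
  (∀v ¬C(v,v)) ∨ (∃z ¬J(z,z)) ∨ (∀y C(y,y))
Extract every quantifier outward, since the variables are now distinct and don't occur free across branches:
  ∀v ∃z ∀y (¬C(v,v) ∨ ¬J(z,z) ∨ C(y,y))

∀v ∃z ∀y (¬C(v,v) ∨ ¬J(z,z) ∨ C(y,y))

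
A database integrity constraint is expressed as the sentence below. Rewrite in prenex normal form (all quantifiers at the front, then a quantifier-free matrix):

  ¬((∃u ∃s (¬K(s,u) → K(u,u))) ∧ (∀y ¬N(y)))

∀u ∀s ∃y (¬K(s,u) ∧ ¬K(u,u) ∨ N(y))

Eliminate → and ↔ using ¬ and ∨.
  ¬((∃u ∃s (¬¬K(s,u) ∨ K(u,u))) ∧ (∀y ¬N(y)))
Drive negations inward (¬∀x A ≡ ∃x ¬A, ¬∃x A ≡ ∀x ¬A, De Morgan for ∧/∨):
  (∀u ∀s (¬K(s,u) ∧ ¬K(u,u))) ∨ (∃y N(y))
Extract every quantifier outward, since the variables are now distinct and don't occur free across branches:
  ∀u ∀s ∃y (¬K(s,u) ∧ ¬K(u,u) ∨ N(y))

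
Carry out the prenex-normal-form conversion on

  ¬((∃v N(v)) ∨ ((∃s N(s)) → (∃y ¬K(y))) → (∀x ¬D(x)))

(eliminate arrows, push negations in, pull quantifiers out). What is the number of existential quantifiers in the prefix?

Rewrite implications/biconditionals: A → B as ¬A ∨ B.
  ¬(¬((∃v N(v)) ∨ ¬(∃s N(s)) ∨ (∃y ¬K(y))) ∨ (∀x ¬D(x)))
Drive negations inward (¬∀x A ≡ ∃x ¬A, ¬∃x A ≡ ∀x ¬A, De Morgan for ∧/∨):
  ((∃v N(v)) ∨ (∀s ¬N(s)) ∨ (∃y ¬K(y))) ∧ (∃x D(x))
Finally move all quantifiers to the prefix:
  ∃v ∀s ∃y ∃x ((N(v) ∨ ¬N(s) ∨ ¬K(y)) ∧ D(x))
The prefix is ∃v ∀s ∃y ∃x: 1 universal, 3 existential.

3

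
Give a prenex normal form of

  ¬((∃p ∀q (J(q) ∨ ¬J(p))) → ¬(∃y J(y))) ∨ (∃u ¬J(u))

Eliminate → and ↔ using ¬ and ∨.
  ¬(¬(∃p ∀q (J(q) ∨ ¬J(p))) ∨ ¬(∃y J(y))) ∨ (∃u ¬J(u))
Move each ¬ inward, flipping quantifiers it crosses:
  (∃p ∀q (J(q) ∨ ¬J(p))) ∧ (∃y J(y)) ∨ (∃u ¬J(u))
Pull the quantifiers to the front (each side's bound variable is not free in the other side):
  ∃p ∀q ∃y ∃u ((J(q) ∨ ¬J(p)) ∧ J(y) ∨ ¬J(u))

∃p ∀q ∃y ∃u ((J(q) ∨ ¬J(p)) ∧ J(y) ∨ ¬J(u))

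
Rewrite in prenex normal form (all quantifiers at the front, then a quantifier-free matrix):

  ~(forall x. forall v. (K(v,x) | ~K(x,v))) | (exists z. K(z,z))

Move each ¬ inward, flipping quantifiers it crosses:
  (exists x. exists v. (~K(v,x) & K(x,v))) | (exists z. K(z,z))
Finally move all quantifiers to the prefix:
  exists x. exists v. exists z. (~K(v,x) & K(x,v) | K(z,z))

exists x. exists v. exists z. (~K(v,x) & K(x,v) | K(z,z))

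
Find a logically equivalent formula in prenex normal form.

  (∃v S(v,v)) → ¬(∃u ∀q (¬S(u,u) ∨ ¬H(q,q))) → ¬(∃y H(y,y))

First replace A → B with ¬A ∨ B.
  ¬(∃v S(v,v)) ∨ ¬¬(∃u ∀q (¬S(u,u) ∨ ¬H(q,q))) ∨ ¬(∃y H(y,y))
Move each ¬ inward, flipping quantifiers it crosses:
  (∀v ¬S(v,v)) ∨ (∃u ∀q (¬S(u,u) ∨ ¬H(q,q))) ∨ (∀y ¬H(y,y))
All bound variables are already distinct, so no renaming is needed.
Pull the quantifiers to the front (each side's bound variable is not free in the other side):
  ∀v ∃u ∀q ∀y (¬S(v,v) ∨ ¬S(u,u) ∨ ¬H(q,q) ∨ ¬H(y,y))

∀v ∃u ∀q ∀y (¬S(v,v) ∨ ¬S(u,u) ∨ ¬H(q,q) ∨ ¬H(y,y))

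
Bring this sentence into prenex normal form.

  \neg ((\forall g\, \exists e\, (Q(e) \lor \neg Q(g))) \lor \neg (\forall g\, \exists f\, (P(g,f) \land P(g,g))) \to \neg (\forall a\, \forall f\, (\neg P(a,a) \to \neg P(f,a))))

First replace A → B with ¬A ∨ B.
  \neg (\neg ((\forall g\, \exists e\, (Q(e) \lor \neg Q(g))) \lor \neg (\forall g\, \exists f\, (P(g,f) \land P(g,g)))) \lor \neg (\forall a\, \forall f\, (\neg \neg P(a,a) \lor \neg P(f,a))))
Drive negations inward (¬∀x A ≡ ∃x ¬A, ¬∃x A ≡ ∀x ¬A, De Morgan for ∧/∨):
  ((\forall g\, \exists e\, (Q(e) \lor \neg Q(g))) \lor (\exists g\, \forall f\, (\neg P(g,f) \lor \neg P(g,g)))) \land (\forall a\, \forall f\, (P(a,a) \lor \neg P(f,a)))
Standardize variables apart so no two quantifiers bind the same name: g↦p, f↦z.
  ((\forall g\, \exists e\, (Q(e) \lor \neg Q(g))) \lor (\exists p\, \forall f\, (\neg P(p,f) \lor \neg P(p,p)))) \land (\forall a\, \forall z\, (P(a,a) \lor \neg P(z,a)))
Pull the quantifiers to the front (each side's bound variable is not free in the other side):
  \forall g\, \exists e\, \exists p\, \forall f\, \forall a\, \forall z\, ((Q(e) \lor \neg Q(g) \lor \neg P(p,f) \lor \neg P(p,p)) \land (P(a,a) \lor \neg P(z,a)))

\forall g\, \exists e\, \exists p\, \forall f\, \forall a\, \forall z\, ((Q(e) \lor \neg Q(g) \lor \neg P(p,f) \lor \neg P(p,p)) \land (P(a,a) \lor \neg P(z,a)))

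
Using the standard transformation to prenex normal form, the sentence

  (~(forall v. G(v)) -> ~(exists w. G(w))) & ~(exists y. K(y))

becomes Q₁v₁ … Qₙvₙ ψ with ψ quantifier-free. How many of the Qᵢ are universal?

Eliminate → and ↔ using ¬ and ∨.
  (~~(forall v. G(v)) | ~(exists w. G(w))) & ~(exists y. K(y))
Drive negations inward (¬∀x A ≡ ∃x ¬A, ¬∃x A ≡ ∀x ¬A, De Morgan for ∧/∨):
  ((forall v. G(v)) | (forall w. ~G(w))) & (forall y. ~K(y))
Extract every quantifier outward, since the variables are now distinct and don't occur free across branches:
  forall v. forall w. forall y. ((G(v) | ~G(w)) & ~K(y))
The prefix is forall v forall w forall y: 3 universal, 0 existential.

3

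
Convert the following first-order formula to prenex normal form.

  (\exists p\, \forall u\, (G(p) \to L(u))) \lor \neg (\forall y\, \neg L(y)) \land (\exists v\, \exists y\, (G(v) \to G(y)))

Eliminate → and ↔ using ¬ and ∨.
  (\exists p\, \forall u\, (\neg G(p) \lor L(u))) \lor \neg (\forall y\, \neg L(y)) \land (\exists v\, \exists y\, (\neg G(v) \lor G(y)))
Drive negations inward (¬∀x A ≡ ∃x ¬A, ¬∃x A ≡ ∀x ¬A, De Morgan for ∧/∨):
  (\exists p\, \forall u\, (\neg G(p) \lor L(u))) \lor (\exists y\, L(y)) \land (\exists v\, \exists y\, (\neg G(v) \lor G(y)))
Rename bound variables to avoid capture: y↦x1.
  (\exists p\, \forall u\, (\neg G(p) \lor L(u))) \lor (\exists y\, L(y)) \land (\exists v\, \exists x1\, (\neg G(v) \lor G(x1)))
Pull the quantifiers to the front (each side's bound variable is not free in the other side):
  \exists p\, \forall u\, \exists y\, \exists v\, \exists x1\, (\neg G(p) \lor L(u) \lor L(y) \land (\neg G(v) \lor G(x1)))

\exists p\, \forall u\, \exists y\, \exists v\, \exists x1\, (\neg G(p) \lor L(u) \lor L(y) \land (\neg G(v) \lor G(x1)))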